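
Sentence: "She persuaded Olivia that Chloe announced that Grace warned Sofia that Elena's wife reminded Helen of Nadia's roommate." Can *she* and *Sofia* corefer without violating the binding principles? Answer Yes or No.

No

*Sofia* is an R-expression; Principle C requires it to be free (not bound by any c-commanding expression).
— she: subject of the matrix clause; the pronoun c-commands the R-expression — coreference blocked (Principle C).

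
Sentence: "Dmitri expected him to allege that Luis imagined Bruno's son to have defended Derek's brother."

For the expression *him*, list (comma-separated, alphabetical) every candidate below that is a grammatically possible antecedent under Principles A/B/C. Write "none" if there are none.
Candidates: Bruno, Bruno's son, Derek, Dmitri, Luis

*him* is a pronoun; Principle B requires it to be free in its binding domain — the matrix clause.
— Bruno: possessor inside the subject DP of the clause headed by 'defended'; is c-commanded by the pronoun; coreference would bind this R-expression — blocked (Principle C).
— Bruno's son: subject of the clause headed by 'defended'; is c-commanded by the pronoun; coreference would bind this R-expression — blocked (Principle C).
— Derek: possessor inside the object DP of the clause headed by 'defended'; is c-commanded by the pronoun; coreference would bind this R-expression — blocked (Principle C).
— Dmitri: subject of the matrix clause; c-commands the pronoun within its binding domain — blocked (Principle B).
— Luis: subject of the clause headed by 'imagined'; is c-commanded by the pronoun; coreference would bind this R-expression — blocked (Principle C).

none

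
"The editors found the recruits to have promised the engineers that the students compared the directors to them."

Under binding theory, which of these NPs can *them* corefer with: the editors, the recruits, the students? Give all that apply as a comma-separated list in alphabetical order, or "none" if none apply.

*them* is a pronoun; Principle B requires it to be free in its binding domain — the clause headed by 'compared'.
— the editors: subject of the matrix clause; c-commands the pronoun but lies outside its binding domain — allowed.
— the recruits: subject of the clause headed by 'promised'; c-commands the pronoun but lies outside its binding domain — allowed.
— the students: subject of the clause headed by 'compared'; c-commands the pronoun within its binding domain — blocked (Principle B).

the editors, the recruits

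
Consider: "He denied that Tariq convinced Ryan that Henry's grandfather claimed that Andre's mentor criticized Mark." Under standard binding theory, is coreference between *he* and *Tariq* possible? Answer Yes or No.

No

*Tariq* is an R-expression; Principle C requires it to be free (not bound by any c-commanding expression).
— he: subject of the matrix clause; the pronoun c-commands the R-expression — coreference blocked (Principle C).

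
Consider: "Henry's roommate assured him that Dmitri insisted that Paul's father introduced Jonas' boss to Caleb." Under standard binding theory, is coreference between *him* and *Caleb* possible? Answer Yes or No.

*Caleb* is an R-expression; Principle C requires it to be free (not bound by any c-commanding expression).
— him: object of the matrix clause; the pronoun c-commands the R-expression — coreference blocked (Principle C).

No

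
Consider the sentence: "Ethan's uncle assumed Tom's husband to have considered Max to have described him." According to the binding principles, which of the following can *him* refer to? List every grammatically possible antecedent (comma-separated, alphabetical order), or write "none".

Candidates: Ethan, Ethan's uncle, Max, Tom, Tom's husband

*him* is a pronoun; Principle B requires it to be free in its binding domain — the clause headed by 'described'.
— Ethan: possessor inside the subject DP of the matrix clause; does not c-command the pronoun — Principle B does not apply; allowed.
— Ethan's uncle: subject of the matrix clause; c-commands the pronoun but lies outside its binding domain — allowed.
— Max: subject of the clause headed by 'described'; c-commands the pronoun within its binding domain — blocked (Principle B).
— Tom: possessor inside the subject DP of the clause headed by 'considered'; does not c-command the pronoun — Principle B does not apply; allowed.
— Tom's husband: subject of the clause headed by 'considered'; c-commands the pronoun but lies outside its binding domain — allowed.

Ethan, Ethan's uncle, Tom, Tom's husband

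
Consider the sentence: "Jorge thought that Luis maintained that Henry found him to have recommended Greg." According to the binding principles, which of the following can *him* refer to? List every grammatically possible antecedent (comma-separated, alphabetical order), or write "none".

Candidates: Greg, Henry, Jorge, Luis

Jorge, Luis

*him* is a pronoun; Principle B requires it to be free in its binding domain — the clause headed by 'found'.
— Greg: object of the clause headed by 'recommended'; is c-commanded by the pronoun; coreference would bind this R-expression — blocked (Principle C).
— Henry: subject of the clause headed by 'found'; c-commands the pronoun within its binding domain — blocked (Principle B).
— Jorge: subject of the matrix clause; c-commands the pronoun but lies outside its binding domain — allowed.
— Luis: subject of the clause headed by 'maintained'; c-commands the pronoun but lies outside its binding domain — allowed.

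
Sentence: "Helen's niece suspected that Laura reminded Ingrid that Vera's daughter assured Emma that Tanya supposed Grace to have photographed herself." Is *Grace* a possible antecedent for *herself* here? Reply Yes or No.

Yes

*herself* is a reflexive; Principle A requires it to be bound within its binding domain — the clause headed by 'photographed'.
— Grace: subject of the clause headed by 'photographed'; c-commands the reflexive within its binding domain — allowed (Principle A).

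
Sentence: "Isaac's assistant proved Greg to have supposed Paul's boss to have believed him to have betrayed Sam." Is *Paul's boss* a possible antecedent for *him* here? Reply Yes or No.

*him* is a pronoun; Principle B requires it to be free in its binding domain — the clause headed by 'believed'.
— Paul's boss: subject of the clause headed by 'believed'; c-commands the pronoun within its binding domain — blocked (Principle B).

No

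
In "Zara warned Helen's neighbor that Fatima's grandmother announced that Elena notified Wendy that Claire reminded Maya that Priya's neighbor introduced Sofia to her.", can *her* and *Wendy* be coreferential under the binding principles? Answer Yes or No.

Yes

*Wendy* is an R-expression; Principle C requires it to be free (not bound by any c-commanding expression).
— her: second object of the clause headed by 'introduced'; the pronoun does not c-command the R-expression — coreference allowed.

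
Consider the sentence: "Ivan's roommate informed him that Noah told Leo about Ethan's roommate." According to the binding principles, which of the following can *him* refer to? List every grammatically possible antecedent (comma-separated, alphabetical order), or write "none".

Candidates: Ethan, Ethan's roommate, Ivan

Ivan

*him* is a pronoun; Principle B requires it to be free in its binding domain — the matrix clause.
— Ethan: possessor inside the second object DP of the clause headed by 'told'; is c-commanded by the pronoun; coreference would bind this R-expression — blocked (Principle C).
— Ethan's roommate: second object of the clause headed by 'told'; is c-commanded by the pronoun; coreference would bind this R-expression — blocked (Principle C).
— Ivan: possessor inside the subject DP of the matrix clause; does not c-command the pronoun — Principle B does not apply; allowed.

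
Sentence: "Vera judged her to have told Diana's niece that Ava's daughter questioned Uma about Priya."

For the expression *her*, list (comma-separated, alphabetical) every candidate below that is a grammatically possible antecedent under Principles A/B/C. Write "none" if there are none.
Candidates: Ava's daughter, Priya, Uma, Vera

*her* is a pronoun; Principle B requires it to be free in its binding domain — the matrix clause.
— Ava's daughter: subject of the clause headed by 'questioned'; is c-commanded by the pronoun; coreference would bind this R-expression — blocked (Principle C).
— Priya: second object of the clause headed by 'questioned'; is c-commanded by the pronoun; coreference would bind this R-expression — blocked (Principle C).
— Uma: object of the clause headed by 'questioned'; is c-commanded by the pronoun; coreference would bind this R-expression — blocked (Principle C).
— Vera: subject of the matrix clause; c-commands the pronoun within its binding domain — blocked (Principle B).

none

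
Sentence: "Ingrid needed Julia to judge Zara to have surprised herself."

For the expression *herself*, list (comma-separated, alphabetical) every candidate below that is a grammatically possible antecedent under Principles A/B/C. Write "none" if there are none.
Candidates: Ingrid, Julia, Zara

Zara

*herself* is a reflexive; Principle A requires it to be bound within its binding domain — the clause headed by 'surprised'.
— Ingrid: subject of the matrix clause; c-commands the reflexive but lies outside its binding domain — cannot bind it (Principle A).
— Julia: subject of the clause headed by 'judge'; c-commands the reflexive but lies outside its binding domain — cannot bind it (Principle A).
— Zara: subject of the clause headed by 'surprised'; c-commands the reflexive within its binding domain — allowed (Principle A).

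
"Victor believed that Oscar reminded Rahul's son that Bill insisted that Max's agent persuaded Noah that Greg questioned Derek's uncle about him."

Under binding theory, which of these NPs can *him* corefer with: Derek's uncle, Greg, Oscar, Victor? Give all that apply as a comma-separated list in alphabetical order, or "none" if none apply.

Oscar, Victor

*him* is a pronoun; Principle B requires it to be free in its binding domain — the clause headed by 'questioned'.
— Derek's uncle: object of the clause headed by 'questioned'; c-commands the pronoun within its binding domain — blocked (Principle B).
— Greg: subject of the clause headed by 'questioned'; c-commands the pronoun within its binding domain — blocked (Principle B).
— Oscar: subject of the clause headed by 'reminded'; c-commands the pronoun but lies outside its binding domain — allowed.
— Victor: subject of the matrix clause; c-commands the pronoun but lies outside its binding domain — allowed.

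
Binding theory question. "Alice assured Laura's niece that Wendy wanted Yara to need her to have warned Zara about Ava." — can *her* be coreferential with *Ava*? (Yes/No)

No

*her* is a pronoun; Principle B requires it to be free in its binding domain — the clause headed by 'need'.
— Ava: second object of the clause headed by 'warned'; is c-commanded by the pronoun; coreference would bind this R-expression — blocked (Principle C).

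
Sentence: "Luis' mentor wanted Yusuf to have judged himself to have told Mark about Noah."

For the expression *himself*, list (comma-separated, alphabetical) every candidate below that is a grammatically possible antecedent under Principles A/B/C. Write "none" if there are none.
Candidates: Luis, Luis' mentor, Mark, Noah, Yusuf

Yusuf

*himself* is a reflexive; Principle A requires it to be bound within its binding domain — the clause headed by 'judged'.
— Luis: possessor inside the subject DP of the matrix clause; does not c-command the reflexive — cannot bind it (Principle A).
— Luis' mentor: subject of the matrix clause; c-commands the reflexive but lies outside its binding domain — cannot bind it (Principle A).
— Mark: object of the clause headed by 'told'; does not c-command the reflexive — cannot bind it (Principle A).
— Noah: second object of the clause headed by 'told'; does not c-command the reflexive — cannot bind it (Principle A).
— Yusuf: subject of the clause headed by 'judged'; c-commands the reflexive within its binding domain — allowed (Principle A).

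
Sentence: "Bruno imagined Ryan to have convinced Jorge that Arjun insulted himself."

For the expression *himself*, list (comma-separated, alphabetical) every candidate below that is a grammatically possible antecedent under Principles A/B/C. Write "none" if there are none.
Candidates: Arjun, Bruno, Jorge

*himself* is a reflexive; Principle A requires it to be bound within its binding domain — the clause headed by 'insulted'.
— Arjun: subject of the clause headed by 'insulted'; c-commands the reflexive within its binding domain — allowed (Principle A).
— Bruno: subject of the matrix clause; c-commands the reflexive but lies outside its binding domain — cannot bind it (Principle A).
— Jorge: object of the clause headed by 'convinced'; c-commands the reflexive but lies outside its binding domain — cannot bind it (Principle A).

Arjun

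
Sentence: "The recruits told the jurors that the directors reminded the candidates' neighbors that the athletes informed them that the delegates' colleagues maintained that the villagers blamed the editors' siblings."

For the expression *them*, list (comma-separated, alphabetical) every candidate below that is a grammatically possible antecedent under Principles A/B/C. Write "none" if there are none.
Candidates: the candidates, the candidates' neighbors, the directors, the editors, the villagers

*them* is a pronoun; Principle B requires it to be free in its binding domain — the clause headed by 'informed'.
— the candidates: possessor inside the object DP of the clause headed by 'reminded'; does not c-command the pronoun — Principle B does not apply; allowed.
— the candidates' neighbors: object of the clause headed by 'reminded'; c-commands the pronoun but lies outside its binding domain — allowed.
— the directors: subject of the clause headed by 'reminded'; c-commands the pronoun but lies outside its binding domain — allowed.
— the editors: possessor inside the object DP of the clause headed by 'blamed'; is c-commanded by the pronoun; coreference would bind this R-expression — blocked (Principle C).
— the villagers: subject of the clause headed by 'blamed'; is c-commanded by the pronoun; coreference would bind this R-expression — blocked (Principle C).

the candidates, the candidates' neighbors, the directors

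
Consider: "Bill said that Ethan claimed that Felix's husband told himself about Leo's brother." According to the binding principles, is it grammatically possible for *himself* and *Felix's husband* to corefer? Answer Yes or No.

Yes

*himself* is a reflexive; Principle A requires it to be bound within its binding domain — the clause headed by 'told'.
— Felix's husband: subject of the clause headed by 'told'; c-commands the reflexive within its binding domain — allowed (Principle A).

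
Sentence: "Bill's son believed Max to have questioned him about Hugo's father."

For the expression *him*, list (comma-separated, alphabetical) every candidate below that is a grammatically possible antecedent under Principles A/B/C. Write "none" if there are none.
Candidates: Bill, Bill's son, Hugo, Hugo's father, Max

*him* is a pronoun; Principle B requires it to be free in its binding domain — the clause headed by 'questioned'.
— Bill: possessor inside the subject DP of the matrix clause; does not c-command the pronoun — Principle B does not apply; allowed.
— Bill's son: subject of the matrix clause; c-commands the pronoun but lies outside its binding domain — allowed.
— Hugo: possessor inside the second object DP of the clause headed by 'questioned'; is c-commanded by the pronoun; coreference would bind this R-expression — blocked (Principle C).
— Hugo's father: second object of the clause headed by 'questioned'; is c-commanded by the pronoun; coreference would bind this R-expression — blocked (Principle C).
— Max: subject of the clause headed by 'questioned'; c-commands the pronoun within its binding domain — blocked (Principle B).

Bill, Bill's son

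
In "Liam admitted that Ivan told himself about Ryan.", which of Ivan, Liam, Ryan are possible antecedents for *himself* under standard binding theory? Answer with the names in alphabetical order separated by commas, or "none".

Ivan

*himself* is a reflexive; Principle A requires it to be bound within its binding domain — the clause headed by 'told'.
— Ivan: subject of the clause headed by 'told'; c-commands the reflexive within its binding domain — allowed (Principle A).
— Liam: subject of the matrix clause; c-commands the reflexive but lies outside its binding domain — cannot bind it (Principle A).
— Ryan: second object of the clause headed by 'told'; does not c-command the reflexive — cannot bind it (Principle A).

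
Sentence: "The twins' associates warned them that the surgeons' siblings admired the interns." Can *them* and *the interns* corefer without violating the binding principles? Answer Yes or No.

No

*the interns* is an R-expression; Principle C requires it to be free (not bound by any c-commanding expression).
— them: object of the matrix clause; the pronoun c-commands the R-expression — coreference blocked (Principle C).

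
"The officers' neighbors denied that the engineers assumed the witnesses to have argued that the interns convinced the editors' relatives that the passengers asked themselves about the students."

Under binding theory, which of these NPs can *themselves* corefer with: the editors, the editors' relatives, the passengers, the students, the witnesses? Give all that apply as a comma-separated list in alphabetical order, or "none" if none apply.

*themselves* is a reflexive; Principle A requires it to be bound within its binding domain — the clause headed by 'asked'.
— the editors: possessor inside the object DP of the clause headed by 'convinced'; does not c-command the reflexive — cannot bind it (Principle A).
— the editors' relatives: object of the clause headed by 'convinced'; c-commands the reflexive but lies outside its binding domain — cannot bind it (Principle A).
— the passengers: subject of the clause headed by 'asked'; c-commands the reflexive within its binding domain — allowed (Principle A).
— the students: second object of the clause headed by 'asked'; does not c-command the reflexive — cannot bind it (Principle A).
— the witnesses: subject of the clause headed by 'argued'; c-commands the reflexive but lies outside its binding domain — cannot bind it (Principle A).

the passengers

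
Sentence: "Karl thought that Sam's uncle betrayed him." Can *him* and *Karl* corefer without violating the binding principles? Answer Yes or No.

*Karl* is an R-expression; Principle C requires it to be free (not bound by any c-commanding expression).
— him: object of the clause headed by 'betrayed'; the pronoun does not c-command the R-expression — coreference allowed.

Yes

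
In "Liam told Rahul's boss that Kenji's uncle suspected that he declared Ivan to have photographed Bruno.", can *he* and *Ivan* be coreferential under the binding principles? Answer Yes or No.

No

*Ivan* is an R-expression; Principle C requires it to be free (not bound by any c-commanding expression).
— he: subject of the clause headed by 'declared'; the pronoun c-commands the R-expression — coreference blocked (Principle C).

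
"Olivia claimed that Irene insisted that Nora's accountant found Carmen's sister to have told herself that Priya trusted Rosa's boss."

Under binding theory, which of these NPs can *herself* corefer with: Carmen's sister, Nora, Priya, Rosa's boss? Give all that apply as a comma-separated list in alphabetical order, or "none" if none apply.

*herself* is a reflexive; Principle A requires it to be bound within its binding domain — the clause headed by 'told'.
— Carmen's sister: subject of the clause headed by 'told'; c-commands the reflexive within its binding domain — allowed (Principle A).
— Nora: possessor inside the subject DP of the clause headed by 'found'; does not c-command the reflexive — cannot bind it (Principle A).
— Priya: subject of the clause headed by 'trusted'; does not c-command the reflexive — cannot bind it (Principle A).
— Rosa's boss: object of the clause headed by 'trusted'; does not c-command the reflexive — cannot bind it (Principle A).

Carmen's sister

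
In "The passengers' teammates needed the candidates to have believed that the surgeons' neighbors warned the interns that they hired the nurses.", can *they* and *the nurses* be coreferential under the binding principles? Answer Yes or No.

*the nurses* is an R-expression; Principle C requires it to be free (not bound by any c-commanding expression).
— they: subject of the clause headed by 'hired'; the pronoun c-commands the R-expression — coreference blocked (Principle C).

No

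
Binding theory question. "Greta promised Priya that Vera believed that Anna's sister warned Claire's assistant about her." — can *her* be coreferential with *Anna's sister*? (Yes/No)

*her* is a pronoun; Principle B requires it to be free in its binding domain — the clause headed by 'warned'.
— Anna's sister: subject of the clause headed by 'warned'; c-commands the pronoun within its binding domain — blocked (Principle B).

No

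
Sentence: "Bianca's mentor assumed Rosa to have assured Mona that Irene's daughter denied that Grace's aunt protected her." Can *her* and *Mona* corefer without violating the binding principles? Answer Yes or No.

*Mona* is an R-expression; Principle C requires it to be free (not bound by any c-commanding expression).
— her: object of the clause headed by 'protected'; the pronoun does not c-command the R-expression — coreference allowed.

Yes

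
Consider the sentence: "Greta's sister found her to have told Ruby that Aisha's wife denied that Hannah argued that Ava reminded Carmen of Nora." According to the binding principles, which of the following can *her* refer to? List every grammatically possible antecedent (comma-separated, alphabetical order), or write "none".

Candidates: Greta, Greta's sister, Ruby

*her* is a pronoun; Principle B requires it to be free in its binding domain — the matrix clause.
— Greta: possessor inside the subject DP of the matrix clause; does not c-command the pronoun — Principle B does not apply; allowed.
— Greta's sister: subject of the matrix clause; c-commands the pronoun within its binding domain — blocked (Principle B).
— Ruby: object of the clause headed by 'told'; is c-commanded by the pronoun; coreference would bind this R-expression — blocked (Principle C).

Greta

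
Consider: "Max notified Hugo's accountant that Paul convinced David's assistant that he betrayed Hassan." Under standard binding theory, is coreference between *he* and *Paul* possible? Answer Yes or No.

Yes

*Paul* is an R-expression; Principle C requires it to be free (not bound by any c-commanding expression).
— he: subject of the clause headed by 'betrayed'; the pronoun does not c-command the R-expression — coreference allowed.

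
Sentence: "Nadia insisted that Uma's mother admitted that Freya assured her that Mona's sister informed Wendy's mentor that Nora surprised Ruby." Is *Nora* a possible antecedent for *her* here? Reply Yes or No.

No

*her* is a pronoun; Principle B requires it to be free in its binding domain — the clause headed by 'assured'.
— Nora: subject of the clause headed by 'surprised'; is c-commanded by the pronoun; coreference would bind this R-expression — blocked (Principle C).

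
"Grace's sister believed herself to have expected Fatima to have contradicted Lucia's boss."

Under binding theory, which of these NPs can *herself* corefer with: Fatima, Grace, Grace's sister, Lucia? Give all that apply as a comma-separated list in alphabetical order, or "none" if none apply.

*herself* is a reflexive; Principle A requires it to be bound within its binding domain — the matrix clause.
— Fatima: subject of the clause headed by 'contradicted'; does not c-command the reflexive — cannot bind it (Principle A).
— Grace: possessor inside the subject DP of the matrix clause; does not c-command the reflexive — cannot bind it (Principle A).
— Grace's sister: subject of the matrix clause; c-commands the reflexive within its binding domain — allowed (Principle A).
— Lucia: possessor inside the object DP of the clause headed by 'contradicted'; does not c-command the reflexive — cannot bind it (Principle A).

Grace's sister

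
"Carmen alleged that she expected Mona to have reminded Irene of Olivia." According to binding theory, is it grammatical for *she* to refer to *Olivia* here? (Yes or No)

No

*Olivia* is an R-expression; Principle C requires it to be free (not bound by any c-commanding expression).
— she: subject of the clause headed by 'expected'; the pronoun c-commands the R-expression — coreference blocked (Principle C).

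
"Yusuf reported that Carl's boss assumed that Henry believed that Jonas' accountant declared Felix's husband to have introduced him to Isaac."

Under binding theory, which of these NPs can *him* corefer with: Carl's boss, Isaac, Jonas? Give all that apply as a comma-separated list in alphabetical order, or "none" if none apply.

Carl's boss, Jonas

*him* is a pronoun; Principle B requires it to be free in its binding domain — the clause headed by 'introduced'.
— Carl's boss: subject of the clause headed by 'assumed'; c-commands the pronoun but lies outside its binding domain — allowed.
— Isaac: second object of the clause headed by 'introduced'; is c-commanded by the pronoun; coreference would bind this R-expression — blocked (Principle C).
— Jonas: possessor inside the subject DP of the clause headed by 'declared'; does not c-command the pronoun — Principle B does not apply; allowed.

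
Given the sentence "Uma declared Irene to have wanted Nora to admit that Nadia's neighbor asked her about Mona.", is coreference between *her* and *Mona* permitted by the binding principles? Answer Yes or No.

No

*her* is a pronoun; Principle B requires it to be free in its binding domain — the clause headed by 'asked'.
— Mona: second object of the clause headed by 'asked'; is c-commanded by the pronoun; coreference would bind this R-expression — blocked (Principle C).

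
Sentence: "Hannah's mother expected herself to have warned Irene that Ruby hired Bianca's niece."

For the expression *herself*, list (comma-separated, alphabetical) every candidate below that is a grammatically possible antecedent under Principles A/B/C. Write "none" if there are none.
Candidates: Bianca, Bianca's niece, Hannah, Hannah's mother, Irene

Hannah's mother

*herself* is a reflexive; Principle A requires it to be bound within its binding domain — the matrix clause.
— Bianca: possessor inside the object DP of the clause headed by 'hired'; does not c-command the reflexive — cannot bind it (Principle A).
— Bianca's niece: object of the clause headed by 'hired'; does not c-command the reflexive — cannot bind it (Principle A).
— Hannah: possessor inside the subject DP of the matrix clause; does not c-command the reflexive — cannot bind it (Principle A).
— Hannah's mother: subject of the matrix clause; c-commands the reflexive within its binding domain — allowed (Principle A).
— Irene: object of the clause headed by 'warned'; does not c-command the reflexive — cannot bind it (Principle A).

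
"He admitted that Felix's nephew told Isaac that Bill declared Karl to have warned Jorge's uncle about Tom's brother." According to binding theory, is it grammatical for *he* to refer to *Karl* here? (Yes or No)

*Karl* is an R-expression; Principle C requires it to be free (not bound by any c-commanding expression).
— he: subject of the matrix clause; the pronoun c-commands the R-expression — coreference blocked (Principle C).

No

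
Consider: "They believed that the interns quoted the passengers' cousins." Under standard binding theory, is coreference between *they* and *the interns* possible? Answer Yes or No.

No

*the interns* is an R-expression; Principle C requires it to be free (not bound by any c-commanding expression).
— they: subject of the matrix clause; the pronoun c-commands the R-expression — coreference blocked (Principle C).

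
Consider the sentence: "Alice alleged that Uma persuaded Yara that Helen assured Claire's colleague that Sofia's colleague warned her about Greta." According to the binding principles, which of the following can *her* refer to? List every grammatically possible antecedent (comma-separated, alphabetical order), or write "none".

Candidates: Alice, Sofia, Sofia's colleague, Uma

*her* is a pronoun; Principle B requires it to be free in its binding domain — the clause headed by 'warned'.
— Alice: subject of the matrix clause; c-commands the pronoun but lies outside its binding domain — allowed.
— Sofia: possessor inside the subject DP of the clause headed by 'warned'; does not c-command the pronoun — Principle B does not apply; allowed.
— Sofia's colleague: subject of the clause headed by 'warned'; c-commands the pronoun within its binding domain — blocked (Principle B).
— Uma: subject of the clause headed by 'persuaded'; c-commands the pronoun but lies outside its binding domain — allowed.

Alice, Sofia, Uma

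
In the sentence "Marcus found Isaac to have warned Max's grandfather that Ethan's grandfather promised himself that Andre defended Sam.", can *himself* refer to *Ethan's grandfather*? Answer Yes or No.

*himself* is a reflexive; Principle A requires it to be bound within its binding domain — the clause headed by 'promised'.
— Ethan's grandfather: subject of the clause headed by 'promised'; c-commands the reflexive within its binding domain — allowed (Principle A).

Yes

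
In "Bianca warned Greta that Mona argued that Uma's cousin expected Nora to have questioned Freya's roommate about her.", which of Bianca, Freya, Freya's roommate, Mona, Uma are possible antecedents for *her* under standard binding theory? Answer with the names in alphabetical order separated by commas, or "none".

*her* is a pronoun; Principle B requires it to be free in its binding domain — the clause headed by 'questioned'.
— Bianca: subject of the matrix clause; c-commands the pronoun but lies outside its binding domain — allowed.
— Freya: possessor inside the object DP of the clause headed by 'questioned'; does not c-command the pronoun — Principle B does not apply; allowed.
— Freya's roommate: object of the clause headed by 'questioned'; c-commands the pronoun within its binding domain — blocked (Principle B).
— Mona: subject of the clause headed by 'argued'; c-commands the pronoun but lies outside its binding domain — allowed.
— Uma: possessor inside the subject DP of the clause headed by 'expected'; does not c-command the pronoun — Principle B does not apply; allowed.

Bianca, Freya, Mona, Uma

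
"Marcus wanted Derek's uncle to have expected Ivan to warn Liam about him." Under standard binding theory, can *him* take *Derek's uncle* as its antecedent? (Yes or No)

*him* is a pronoun; Principle B requires it to be free in its binding domain — the clause headed by 'warn'.
— Derek's uncle: subject of the clause headed by 'expected'; c-commands the pronoun but lies outside its binding domain — allowed.

Yes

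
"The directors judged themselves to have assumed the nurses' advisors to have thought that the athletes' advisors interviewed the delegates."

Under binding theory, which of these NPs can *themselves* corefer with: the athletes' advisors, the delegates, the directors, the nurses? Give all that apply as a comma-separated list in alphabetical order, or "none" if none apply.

the directors

*themselves* is a reflexive; Principle A requires it to be bound within its binding domain — the matrix clause.
— the athletes' advisors: subject of the clause headed by 'interviewed'; does not c-command the reflexive — cannot bind it (Principle A).
— the delegates: object of the clause headed by 'interviewed'; does not c-command the reflexive — cannot bind it (Principle A).
— the directors: subject of the matrix clause; c-commands the reflexive within its binding domain — allowed (Principle A).
— the nurses: possessor inside the subject DP of the clause headed by 'thought'; does not c-command the reflexive — cannot bind it (Principle A).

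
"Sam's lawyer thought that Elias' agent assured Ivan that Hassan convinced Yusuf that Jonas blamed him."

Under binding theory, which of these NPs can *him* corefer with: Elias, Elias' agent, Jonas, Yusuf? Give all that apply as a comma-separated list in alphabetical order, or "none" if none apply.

Elias, Elias' agent, Yusuf

*him* is a pronoun; Principle B requires it to be free in its binding domain — the clause headed by 'blamed'.
— Elias: possessor inside the subject DP of the clause headed by 'assured'; does not c-command the pronoun — Principle B does not apply; allowed.
— Elias' agent: subject of the clause headed by 'assured'; c-commands the pronoun but lies outside its binding domain — allowed.
— Jonas: subject of the clause headed by 'blamed'; c-commands the pronoun within its binding domain — blocked (Principle B).
— Yusuf: object of the clause headed by 'convinced'; c-commands the pronoun but lies outside its binding domain — allowed.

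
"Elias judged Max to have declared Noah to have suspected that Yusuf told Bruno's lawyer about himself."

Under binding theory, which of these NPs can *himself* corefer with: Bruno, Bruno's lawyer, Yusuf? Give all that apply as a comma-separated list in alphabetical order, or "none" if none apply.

Bruno's lawyer, Yusuf

*himself* is a reflexive; Principle A requires it to be bound within its binding domain — the clause headed by 'told'.
— Bruno: possessor inside the object DP of the clause headed by 'told'; does not c-command the reflexive — cannot bind it (Principle A).
— Bruno's lawyer: object of the clause headed by 'told'; c-commands the reflexive within its binding domain — allowed (Principle A).
— Yusuf: subject of the clause headed by 'told'; c-commands the reflexive within its binding domain — allowed (Principle A).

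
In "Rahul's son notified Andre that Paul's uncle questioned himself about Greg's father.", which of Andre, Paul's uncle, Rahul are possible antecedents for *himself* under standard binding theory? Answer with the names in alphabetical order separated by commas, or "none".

Paul's uncle

*himself* is a reflexive; Principle A requires it to be bound within its binding domain — the clause headed by 'questioned'.
— Andre: object of the matrix clause; c-commands the reflexive but lies outside its binding domain — cannot bind it (Principle A).
— Paul's uncle: subject of the clause headed by 'questioned'; c-commands the reflexive within its binding domain — allowed (Principle A).
— Rahul: possessor inside the subject DP of the matrix clause; does not c-command the reflexive — cannot bind it (Principle A).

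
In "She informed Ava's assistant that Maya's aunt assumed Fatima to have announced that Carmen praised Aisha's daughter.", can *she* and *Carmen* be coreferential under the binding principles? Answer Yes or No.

*Carmen* is an R-expression; Principle C requires it to be free (not bound by any c-commanding expression).
— she: subject of the matrix clause; the pronoun c-commands the R-expression — coreference blocked (Principle C).

No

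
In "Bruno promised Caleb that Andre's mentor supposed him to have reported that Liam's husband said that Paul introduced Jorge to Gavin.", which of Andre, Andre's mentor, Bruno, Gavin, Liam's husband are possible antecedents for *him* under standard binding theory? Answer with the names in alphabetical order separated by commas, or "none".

*him* is a pronoun; Principle B requires it to be free in its binding domain — the clause headed by 'supposed'.
— Andre: possessor inside the subject DP of the clause headed by 'supposed'; does not c-command the pronoun — Principle B does not apply; allowed.
— Andre's mentor: subject of the clause headed by 'supposed'; c-commands the pronoun within its binding domain — blocked (Principle B).
— Bruno: subject of the matrix clause; c-commands the pronoun but lies outside its binding domain — allowed.
— Gavin: second object of the clause headed by 'introduced'; is c-commanded by the pronoun; coreference would bind this R-expression — blocked (Principle C).
— Liam's husband: subject of the clause headed by 'said'; is c-commanded by the pronoun; coreference would bind this R-expression — blocked (Principle C).

Andre, Bruno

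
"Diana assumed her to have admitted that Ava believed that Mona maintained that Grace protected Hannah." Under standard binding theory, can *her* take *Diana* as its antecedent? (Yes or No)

No

*her* is a pronoun; Principle B requires it to be free in its binding domain — the matrix clause.
— Diana: subject of the matrix clause; c-commands the pronoun within its binding domain — blocked (Principle B).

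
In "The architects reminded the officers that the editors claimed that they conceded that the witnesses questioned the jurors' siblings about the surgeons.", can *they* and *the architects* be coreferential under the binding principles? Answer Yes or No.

*the architects* is an R-expression; Principle C requires it to be free (not bound by any c-commanding expression).
— they: subject of the clause headed by 'conceded'; the pronoun does not c-command the R-expression — coreference allowed.

Yes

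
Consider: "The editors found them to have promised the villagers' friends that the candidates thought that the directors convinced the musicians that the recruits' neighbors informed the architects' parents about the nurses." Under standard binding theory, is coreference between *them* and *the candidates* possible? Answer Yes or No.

No

*the candidates* is an R-expression; Principle C requires it to be free (not bound by any c-commanding expression).
— them: subject of the clause headed by 'promised'; the pronoun c-commands the R-expression — coreference blocked (Principle C).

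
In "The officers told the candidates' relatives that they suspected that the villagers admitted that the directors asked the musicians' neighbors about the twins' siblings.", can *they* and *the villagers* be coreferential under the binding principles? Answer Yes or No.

*the villagers* is an R-expression; Principle C requires it to be free (not bound by any c-commanding expression).
— they: subject of the clause headed by 'suspected'; the pronoun c-commands the R-expression — coreference blocked (Principle C).

No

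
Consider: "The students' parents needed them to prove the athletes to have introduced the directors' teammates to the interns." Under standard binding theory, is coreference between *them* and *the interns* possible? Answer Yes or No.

*the interns* is an R-expression; Principle C requires it to be free (not bound by any c-commanding expression).
— them: subject of the clause headed by 'prove'; the pronoun c-commands the R-expression — coreference blocked (Principle C).

No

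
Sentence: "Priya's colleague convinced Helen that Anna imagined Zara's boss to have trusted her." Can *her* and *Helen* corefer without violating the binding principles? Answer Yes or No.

*Helen* is an R-expression; Principle C requires it to be free (not bound by any c-commanding expression).
— her: object of the clause headed by 'trusted'; the pronoun does not c-command the R-expression — coreference allowed.

Yes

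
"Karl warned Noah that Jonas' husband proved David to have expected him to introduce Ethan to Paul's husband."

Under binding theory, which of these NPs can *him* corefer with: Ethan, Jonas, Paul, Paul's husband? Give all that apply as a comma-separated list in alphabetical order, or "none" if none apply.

*him* is a pronoun; Principle B requires it to be free in its binding domain — the clause headed by 'expected'.
— Ethan: object of the clause headed by 'introduce'; is c-commanded by the pronoun; coreference would bind this R-expression — blocked (Principle C).
— Jonas: possessor inside the subject DP of the clause headed by 'proved'; does not c-command the pronoun — Principle B does not apply; allowed.
— Paul: possessor inside the second object DP of the clause headed by 'introduce'; is c-commanded by the pronoun; coreference would bind this R-expression — blocked (Principle C).
— Paul's husband: second object of the clause headed by 'introduce'; is c-commanded by the pronoun; coreference would bind this R-expression — blocked (Principle C).

Jonas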